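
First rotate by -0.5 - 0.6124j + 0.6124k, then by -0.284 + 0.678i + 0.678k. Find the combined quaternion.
-0.2732 + 0.0762i - 0.2413j - 0.9281k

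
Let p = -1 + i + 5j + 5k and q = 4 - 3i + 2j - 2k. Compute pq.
-1 - 13i + 5j + 39k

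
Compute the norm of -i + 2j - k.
√6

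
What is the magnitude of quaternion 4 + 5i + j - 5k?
√67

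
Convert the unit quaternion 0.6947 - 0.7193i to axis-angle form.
axis = (-1, 0, 0), θ = 92°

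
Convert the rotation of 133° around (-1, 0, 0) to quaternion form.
0.3987 - 0.9171i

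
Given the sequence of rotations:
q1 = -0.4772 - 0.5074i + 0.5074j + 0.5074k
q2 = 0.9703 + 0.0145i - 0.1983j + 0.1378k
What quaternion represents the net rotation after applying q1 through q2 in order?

q2 · q1 = -0.425 - 0.6698i + 0.5097j + 0.3333k
-0.425 - 0.6698i + 0.5097j + 0.3333k


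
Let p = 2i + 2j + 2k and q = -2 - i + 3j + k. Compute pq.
-6 - 8i - 8j + 4k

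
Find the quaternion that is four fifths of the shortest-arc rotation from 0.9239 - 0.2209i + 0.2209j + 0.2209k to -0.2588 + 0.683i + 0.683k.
0.483 - 0.6746i + 0.0598j - 0.555k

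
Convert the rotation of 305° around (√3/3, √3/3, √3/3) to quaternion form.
-0.887 + 0.2666i + 0.2666j + 0.2666k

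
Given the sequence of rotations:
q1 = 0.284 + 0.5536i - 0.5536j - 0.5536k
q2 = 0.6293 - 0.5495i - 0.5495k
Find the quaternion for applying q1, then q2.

q2 · q1 = 0.1787 - 0.1119i - 0.9568j - 0.2002k
0.1787 - 0.1119i - 0.9568j - 0.2002k


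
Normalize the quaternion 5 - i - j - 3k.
0.8333 - 0.1667i - 0.1667j - 0.5k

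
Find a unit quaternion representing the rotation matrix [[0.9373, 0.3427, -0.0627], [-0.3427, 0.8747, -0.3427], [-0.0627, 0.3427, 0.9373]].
0.9682 + 0.177i - 0.177k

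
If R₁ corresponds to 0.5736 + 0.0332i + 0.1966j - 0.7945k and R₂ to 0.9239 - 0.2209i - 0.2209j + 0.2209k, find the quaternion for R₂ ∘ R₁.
0.7562 + 0.036i - 0.1132j - 0.6434k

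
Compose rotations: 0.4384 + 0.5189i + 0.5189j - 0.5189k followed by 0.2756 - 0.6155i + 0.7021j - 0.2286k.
-0.0427 - 0.3725i + 0.0128j - 0.9269k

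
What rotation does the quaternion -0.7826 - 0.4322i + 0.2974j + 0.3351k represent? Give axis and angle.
axis = (-0.6943, 0.4777, 0.5383), θ = 283°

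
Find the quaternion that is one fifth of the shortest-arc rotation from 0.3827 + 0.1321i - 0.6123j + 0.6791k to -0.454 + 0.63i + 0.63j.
0.4398 - 0.039i - 0.6803j + 0.585k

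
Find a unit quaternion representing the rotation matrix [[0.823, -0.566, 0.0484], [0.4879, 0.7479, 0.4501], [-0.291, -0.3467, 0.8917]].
0.9304 - 0.2141i + 0.0912j + 0.2832k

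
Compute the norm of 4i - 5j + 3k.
√50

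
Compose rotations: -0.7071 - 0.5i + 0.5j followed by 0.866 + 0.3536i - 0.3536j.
-0.2587 - 0.683i + 0.683j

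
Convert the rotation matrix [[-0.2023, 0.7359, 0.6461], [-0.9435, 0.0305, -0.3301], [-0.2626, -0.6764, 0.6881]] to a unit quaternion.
0.6157 - 0.1406i + 0.369j - 0.6819k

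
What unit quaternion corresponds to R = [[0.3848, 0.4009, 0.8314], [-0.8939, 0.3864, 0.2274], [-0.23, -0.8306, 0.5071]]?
0.7547 - 0.3505i + 0.3516j - 0.4289k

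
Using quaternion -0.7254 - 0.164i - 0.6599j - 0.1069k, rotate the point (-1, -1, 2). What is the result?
(1.817, -1.489, 0.694)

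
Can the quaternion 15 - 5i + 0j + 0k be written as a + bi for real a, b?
Yes. The quaternion 15 - 5i has j- and k-coefficients y = z = 0, so it lies in the complex subalgebra spanned by 1 and i.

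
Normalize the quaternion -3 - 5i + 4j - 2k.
-0.4082 - 0.6804i + 0.5443j - 0.2722k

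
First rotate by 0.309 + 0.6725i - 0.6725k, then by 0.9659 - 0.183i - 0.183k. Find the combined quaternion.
0.2985 + 0.593i - 0.2461j - 0.7061k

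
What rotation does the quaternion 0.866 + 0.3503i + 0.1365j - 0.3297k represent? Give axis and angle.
axis = (0.7005, 0.273, -0.6593), θ = π/3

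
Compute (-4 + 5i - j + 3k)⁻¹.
-0.0784 - 0.098i + 0.0196j - 0.0588k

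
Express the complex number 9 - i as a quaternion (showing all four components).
9 - i + 0j + 0k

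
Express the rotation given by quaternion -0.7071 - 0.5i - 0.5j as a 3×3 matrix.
[[0.5, 0.5, 0.7071], [0.5, 0.5, -0.7071], [-0.7071, 0.7071, 0]]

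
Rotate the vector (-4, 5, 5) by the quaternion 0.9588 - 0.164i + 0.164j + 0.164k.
(-4.108, 5.261, 4.632)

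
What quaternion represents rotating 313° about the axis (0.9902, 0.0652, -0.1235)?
-0.9171 + 0.3948i + 0.026j - 0.0492k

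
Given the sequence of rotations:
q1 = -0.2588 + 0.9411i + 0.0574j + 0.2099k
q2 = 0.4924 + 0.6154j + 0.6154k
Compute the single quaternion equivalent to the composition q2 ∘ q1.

q2 · q1 = -0.2919 + 0.5572i + 0.4482j - 0.6351k
-0.2919 + 0.5572i + 0.4482j - 0.6351k


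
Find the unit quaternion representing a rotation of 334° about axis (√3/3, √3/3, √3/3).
-0.9744 + 0.1299i + 0.1299j + 0.1299k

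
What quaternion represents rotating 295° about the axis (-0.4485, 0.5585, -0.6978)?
-0.8434 - 0.241i + 0.3001j - 0.3749k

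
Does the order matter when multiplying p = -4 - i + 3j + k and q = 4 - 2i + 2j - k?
Yes: pq = -23 - i + j + 12k ≠ -23 + 9i + 7j + 4k = qp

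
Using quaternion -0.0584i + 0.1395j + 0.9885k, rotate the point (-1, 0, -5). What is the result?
(1.57, -1.363, -4.656)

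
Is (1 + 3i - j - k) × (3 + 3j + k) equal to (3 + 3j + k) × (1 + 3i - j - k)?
No: pq = 7 + 11i - 3j + 7k ≠ 7 + 7i + 3j - 11k = qp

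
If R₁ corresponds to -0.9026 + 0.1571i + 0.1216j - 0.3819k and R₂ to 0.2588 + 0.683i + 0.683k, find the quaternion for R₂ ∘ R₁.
-0.0801 - 0.6589i + 0.3996j - 0.6323k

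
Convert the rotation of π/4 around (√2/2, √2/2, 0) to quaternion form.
0.9239 + 0.2706i + 0.2706j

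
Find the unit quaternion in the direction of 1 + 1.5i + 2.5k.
0.3244 + 0.4867i + 0.8111k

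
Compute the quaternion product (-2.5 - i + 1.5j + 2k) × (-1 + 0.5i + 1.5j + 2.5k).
-4.25 + 0.5i - 1.75j - 10.5k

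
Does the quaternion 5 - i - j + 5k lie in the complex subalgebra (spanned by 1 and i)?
No. The quaternion 5 - i - j + 5k has j-coefficient y = -1 and k-coefficient z = 5, not both zero, so it does not lie in the complex subalgebra spanned by 1 and i.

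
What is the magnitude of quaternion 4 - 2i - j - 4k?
√37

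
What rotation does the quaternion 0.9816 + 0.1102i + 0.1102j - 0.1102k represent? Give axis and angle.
axis = (√3/3, √3/3, -√3/3), θ = 22°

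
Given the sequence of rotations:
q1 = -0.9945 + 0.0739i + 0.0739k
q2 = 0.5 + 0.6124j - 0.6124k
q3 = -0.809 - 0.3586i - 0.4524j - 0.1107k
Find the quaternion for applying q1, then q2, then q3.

q2 · q1 = -0.452 + 0.0822i - 0.6543j + 0.6007k
q3 · q2 · q1 = 0.1656 - 0.2486i + 0.9401j - 0.1641k
0.1656 - 0.2486i + 0.9401j - 0.1641k


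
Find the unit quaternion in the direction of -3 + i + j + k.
-0.866 + 0.2887i + 0.2887j + 0.2887k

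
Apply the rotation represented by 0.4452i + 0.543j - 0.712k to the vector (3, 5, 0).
(0.607, -0.601, -5.768)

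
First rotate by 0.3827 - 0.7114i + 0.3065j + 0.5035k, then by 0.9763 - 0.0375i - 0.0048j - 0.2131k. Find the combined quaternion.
0.4557 - 0.646i + 0.4679j + 0.3951k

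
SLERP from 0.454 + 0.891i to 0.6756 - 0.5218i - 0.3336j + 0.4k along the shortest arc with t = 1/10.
0.343 + 0.9364i + 0.0475j - 0.057k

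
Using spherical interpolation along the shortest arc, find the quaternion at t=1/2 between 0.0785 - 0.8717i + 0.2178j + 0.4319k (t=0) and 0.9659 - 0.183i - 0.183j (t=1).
0.6754 - 0.6821i + 0.0225j + 0.2793k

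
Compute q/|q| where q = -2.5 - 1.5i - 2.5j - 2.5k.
-0.5455 - 0.3273i - 0.5455j - 0.5455k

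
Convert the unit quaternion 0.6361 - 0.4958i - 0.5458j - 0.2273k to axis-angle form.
axis = (-0.6426, -0.7074, -0.2946), θ = 101°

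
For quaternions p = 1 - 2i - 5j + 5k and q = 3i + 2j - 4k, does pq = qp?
No: pq = 36 + 13i + 9j + 7k ≠ 36 - 7i - 5j - 15k = qp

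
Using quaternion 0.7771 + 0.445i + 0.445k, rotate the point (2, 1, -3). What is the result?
(-0.672, 3.666, -0.328)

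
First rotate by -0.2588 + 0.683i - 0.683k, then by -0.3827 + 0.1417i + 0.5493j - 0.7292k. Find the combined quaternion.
-0.4958 - 0.6732i - 0.5434j + 0.0749k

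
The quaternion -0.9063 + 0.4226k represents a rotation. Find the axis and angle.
axis = (0, 0, 1), θ = 310°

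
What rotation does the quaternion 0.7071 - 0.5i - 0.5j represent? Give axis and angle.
axis = (-√2/2, -√2/2, 0), θ = π/2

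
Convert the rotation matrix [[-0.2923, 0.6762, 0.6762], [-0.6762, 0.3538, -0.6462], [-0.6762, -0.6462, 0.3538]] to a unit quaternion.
0.5948 + 0.5684j - 0.5684k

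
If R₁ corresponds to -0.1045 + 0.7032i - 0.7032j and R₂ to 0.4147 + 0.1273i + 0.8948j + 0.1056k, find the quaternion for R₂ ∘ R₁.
0.4964 + 0.3526i - 0.3109j - 0.7298k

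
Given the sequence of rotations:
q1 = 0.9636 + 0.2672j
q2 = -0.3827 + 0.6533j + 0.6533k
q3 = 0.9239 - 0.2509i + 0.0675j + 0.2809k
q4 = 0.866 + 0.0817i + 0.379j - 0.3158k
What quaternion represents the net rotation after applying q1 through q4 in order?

q2 · q1 = -0.5433 - 0.1746i + 0.5273j + 0.6295k
q3 · q2 · q1 = -0.7582 - 0.1306i + 0.5594j + 0.3085k
q4 · q3 · q2 · q1 = -0.7605 + 0.1185i + 0.2131j + 0.6018k
-0.7605 + 0.1185i + 0.2131j + 0.6018k


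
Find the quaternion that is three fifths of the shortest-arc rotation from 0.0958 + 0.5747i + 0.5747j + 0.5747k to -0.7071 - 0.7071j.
0.529 + 0.2725i + 0.7561j + 0.2725k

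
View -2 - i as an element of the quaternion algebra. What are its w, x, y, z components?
-2 - i + 0j + 0k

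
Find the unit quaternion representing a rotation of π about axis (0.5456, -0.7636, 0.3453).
0.5456i - 0.7636j + 0.3453k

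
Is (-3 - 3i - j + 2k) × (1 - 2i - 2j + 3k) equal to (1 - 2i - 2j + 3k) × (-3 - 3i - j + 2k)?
No: pq = -17 + 4i + 10j - 3k ≠ -17 + 2i - 11k = qp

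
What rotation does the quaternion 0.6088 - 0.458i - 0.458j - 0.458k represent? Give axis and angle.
axis = (-√3/3, -√3/3, -√3/3), θ = 105°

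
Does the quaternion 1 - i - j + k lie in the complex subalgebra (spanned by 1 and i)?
No. The quaternion 1 - i - j + k has j-coefficient y = -1 and k-coefficient z = 1, not both zero, so it does not lie in the complex subalgebra spanned by 1 and i.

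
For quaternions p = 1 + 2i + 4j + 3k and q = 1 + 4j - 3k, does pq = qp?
No: pq = -6 - 22i + 14j + 8k ≠ -6 + 26i + 2j - 8k = qp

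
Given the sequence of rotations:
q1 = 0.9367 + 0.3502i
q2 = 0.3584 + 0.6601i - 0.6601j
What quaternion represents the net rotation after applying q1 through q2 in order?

q2 · q1 = 0.1045 + 0.7438i - 0.6183j + 0.2312k
0.1045 + 0.7438i - 0.6183j + 0.2312k


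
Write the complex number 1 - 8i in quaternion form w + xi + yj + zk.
1 - 8i + 0j + 0k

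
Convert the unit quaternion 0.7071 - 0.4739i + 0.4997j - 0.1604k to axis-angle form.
axis = (-0.6702, 0.7067, -0.2268), θ = π/2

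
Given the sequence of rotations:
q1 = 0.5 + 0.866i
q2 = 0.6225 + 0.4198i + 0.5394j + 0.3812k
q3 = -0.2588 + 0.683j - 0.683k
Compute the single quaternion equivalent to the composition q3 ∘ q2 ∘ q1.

q2 · q1 = -0.0523 + 0.749i + 0.5998j - 0.2765k
q3 · q2 · q1 = -0.585 + 0.027i - 0.7025j - 0.4043k
-0.585 + 0.027i - 0.7025j - 0.4043k


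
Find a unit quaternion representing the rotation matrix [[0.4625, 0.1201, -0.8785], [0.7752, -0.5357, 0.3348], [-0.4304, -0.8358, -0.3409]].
-0.3827 + 0.7647i + 0.2927j - 0.4279k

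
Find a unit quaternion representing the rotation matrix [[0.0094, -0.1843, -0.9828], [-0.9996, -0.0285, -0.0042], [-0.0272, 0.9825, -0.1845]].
0.4462 + 0.5528i - 0.5354j - 0.4568k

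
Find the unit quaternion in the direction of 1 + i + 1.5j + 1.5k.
0.3922 + 0.3922i + 0.5883j + 0.5883k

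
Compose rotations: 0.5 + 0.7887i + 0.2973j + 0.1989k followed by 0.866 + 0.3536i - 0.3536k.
0.2244 + 0.9649i - 0.0918j + 0.1006k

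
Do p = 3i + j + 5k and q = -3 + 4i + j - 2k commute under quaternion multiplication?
No: pq = -3 - 16i + 23j - 16k ≠ -3 - 2i - 29j - 14k = qp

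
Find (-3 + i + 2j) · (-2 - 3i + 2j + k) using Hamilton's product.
5 + 9i - 11j + 5k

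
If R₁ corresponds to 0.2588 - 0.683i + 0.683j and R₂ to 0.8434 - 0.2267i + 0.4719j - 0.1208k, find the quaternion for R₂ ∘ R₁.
-0.2589 - 0.5522i + 0.7807j + 0.1362k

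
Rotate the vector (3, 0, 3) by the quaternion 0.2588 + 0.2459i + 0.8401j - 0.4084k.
(-1.533, -1.835, -3.504)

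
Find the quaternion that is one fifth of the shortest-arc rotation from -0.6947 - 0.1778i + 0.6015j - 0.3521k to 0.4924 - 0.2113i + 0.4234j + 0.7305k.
-0.7459 - 0.1026i + 0.4234j - 0.5039k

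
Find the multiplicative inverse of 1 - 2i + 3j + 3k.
0.0435 + 0.087i - 0.1304j - 0.1304k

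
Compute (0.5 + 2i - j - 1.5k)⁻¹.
0.0667 - 0.2667i + 0.1333j + 0.2k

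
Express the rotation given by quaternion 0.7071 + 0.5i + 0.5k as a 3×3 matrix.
[[0.5, -0.7071, 0.5], [0.7071, 0, -0.7071], [0.5, 0.7071, 0.5]]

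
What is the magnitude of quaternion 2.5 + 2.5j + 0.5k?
3.571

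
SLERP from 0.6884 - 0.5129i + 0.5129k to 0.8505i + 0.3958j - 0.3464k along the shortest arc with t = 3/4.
0.1966 - 0.826i - 0.3162j + 0.4232k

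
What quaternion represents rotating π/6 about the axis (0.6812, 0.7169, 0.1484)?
0.9659 + 0.1763i + 0.1855j + 0.0384k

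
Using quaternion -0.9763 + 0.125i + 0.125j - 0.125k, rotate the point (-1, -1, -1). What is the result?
(-0.449, -1.426, -0.875)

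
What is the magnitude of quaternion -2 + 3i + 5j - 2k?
√42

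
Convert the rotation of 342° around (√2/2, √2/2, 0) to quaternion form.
-0.9877 + 0.1106i + 0.1106j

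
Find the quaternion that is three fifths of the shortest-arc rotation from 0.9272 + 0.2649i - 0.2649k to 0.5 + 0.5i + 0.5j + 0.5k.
0.7844 + 0.4691i + 0.343j + 0.2168k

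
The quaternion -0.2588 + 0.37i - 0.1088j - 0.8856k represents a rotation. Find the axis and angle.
axis = (0.383, -0.1126, -0.9168), θ = 7π/6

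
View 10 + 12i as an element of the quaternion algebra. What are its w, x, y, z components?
10 + 12i + 0j + 0k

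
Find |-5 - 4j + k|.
√42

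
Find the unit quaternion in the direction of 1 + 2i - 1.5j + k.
0.3482 + 0.6963i - 0.5222j + 0.3482k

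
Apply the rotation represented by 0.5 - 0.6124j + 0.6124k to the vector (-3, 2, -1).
(0.888, -0.587, -3.587)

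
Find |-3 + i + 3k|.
√19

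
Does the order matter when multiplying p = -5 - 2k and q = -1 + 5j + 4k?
Yes: pq = 13 + 10i - 25j - 18k ≠ 13 - 10i - 25j - 18k = qp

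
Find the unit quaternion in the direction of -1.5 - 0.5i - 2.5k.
-0.5071 - 0.169i - 0.8452k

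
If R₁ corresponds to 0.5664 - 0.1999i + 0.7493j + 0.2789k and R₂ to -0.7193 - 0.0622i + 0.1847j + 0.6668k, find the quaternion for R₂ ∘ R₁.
-0.7442 - 0.3396i - 0.5503j + 0.1674k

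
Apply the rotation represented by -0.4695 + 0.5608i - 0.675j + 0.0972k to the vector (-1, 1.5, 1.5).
(0.046, 1.97, -1.272)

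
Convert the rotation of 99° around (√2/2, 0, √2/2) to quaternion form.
0.6494 + 0.5377i + 0.5377k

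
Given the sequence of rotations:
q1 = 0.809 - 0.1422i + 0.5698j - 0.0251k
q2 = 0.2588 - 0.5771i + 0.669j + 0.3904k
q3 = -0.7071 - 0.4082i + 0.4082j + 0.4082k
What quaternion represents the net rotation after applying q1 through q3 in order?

q2 · q1 = -0.2441 - 0.7429i + 0.6187j + 0.0756k
q3 · q2 · q1 = -0.4141 + 0.4033i - 0.8095j - 0.1024k
-0.4141 + 0.4033i - 0.8095j - 0.1024k


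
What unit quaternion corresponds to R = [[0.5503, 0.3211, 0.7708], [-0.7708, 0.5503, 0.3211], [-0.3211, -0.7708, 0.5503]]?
0.8141 - 0.3353i + 0.3353j - 0.3353k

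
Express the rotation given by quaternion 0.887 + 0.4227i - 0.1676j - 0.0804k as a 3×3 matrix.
[[0.9309, 0.0009, -0.3653], [-0.2843, 0.6297, -0.7229], [0.2294, 0.7768, 0.5865]]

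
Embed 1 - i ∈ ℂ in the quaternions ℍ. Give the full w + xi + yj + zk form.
1 - i + 0j + 0k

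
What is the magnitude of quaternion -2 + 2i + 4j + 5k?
7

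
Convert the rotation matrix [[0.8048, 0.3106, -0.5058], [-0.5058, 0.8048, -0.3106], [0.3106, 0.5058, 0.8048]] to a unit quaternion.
0.9239 + 0.2209i - 0.2209j - 0.2209k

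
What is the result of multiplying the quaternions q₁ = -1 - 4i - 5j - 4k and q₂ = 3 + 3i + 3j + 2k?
32 - 13i - 22j - 11k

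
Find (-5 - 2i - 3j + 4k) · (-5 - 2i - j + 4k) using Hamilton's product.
2 + 12i + 20j - 44k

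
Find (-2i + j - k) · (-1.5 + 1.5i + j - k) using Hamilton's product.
1 + 3i - 5j - 2k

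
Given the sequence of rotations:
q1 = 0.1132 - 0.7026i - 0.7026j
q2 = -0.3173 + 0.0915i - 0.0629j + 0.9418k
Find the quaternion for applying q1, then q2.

q2 · q1 = -0.0158 + 0.895i - 0.4459j - 0.0019k
-0.0158 + 0.895i - 0.4459j - 0.0019k


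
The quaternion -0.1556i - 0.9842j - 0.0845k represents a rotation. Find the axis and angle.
axis = (-0.1556, -0.9842, -0.0845), θ = π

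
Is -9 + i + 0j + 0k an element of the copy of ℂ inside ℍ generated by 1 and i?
Yes. The quaternion -9 + i has j- and k-coefficients y = z = 0, so it lies in the complex subalgebra spanned by 1 and i.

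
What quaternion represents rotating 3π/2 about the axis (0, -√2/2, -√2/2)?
-0.7071 - 0.5j - 0.5k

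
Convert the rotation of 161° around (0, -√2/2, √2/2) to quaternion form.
0.165 - 0.6974j + 0.6974k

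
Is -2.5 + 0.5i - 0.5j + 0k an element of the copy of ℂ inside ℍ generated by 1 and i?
No. The quaternion -2.5 + 0.5i - 0.5j has j-coefficient y = -0.5 and k-coefficient z = 0, not both zero, so it does not lie in the complex subalgebra spanned by 1 and i.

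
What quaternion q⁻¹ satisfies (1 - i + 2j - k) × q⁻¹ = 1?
0.1429 + 0.1429i - 0.2857j + 0.1429k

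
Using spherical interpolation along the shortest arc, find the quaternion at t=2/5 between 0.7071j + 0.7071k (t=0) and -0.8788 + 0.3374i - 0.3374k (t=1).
0.459 - 0.1762i + 0.5213j + 0.6975k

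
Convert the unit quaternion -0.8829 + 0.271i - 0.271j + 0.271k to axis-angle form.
axis = (√3/3, -√3/3, √3/3), θ = 304°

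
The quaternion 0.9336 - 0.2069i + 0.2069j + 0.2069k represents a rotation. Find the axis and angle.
axis = (-√3/3, √3/3, √3/3), θ = 42°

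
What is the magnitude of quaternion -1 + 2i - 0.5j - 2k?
3.041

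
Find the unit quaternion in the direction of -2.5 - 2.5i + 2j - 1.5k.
-0.5774 - 0.5774i + 0.4619j - 0.3464k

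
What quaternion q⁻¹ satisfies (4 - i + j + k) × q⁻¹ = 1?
0.2105 + 0.0526i - 0.0526j - 0.0526k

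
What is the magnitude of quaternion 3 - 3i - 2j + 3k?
√31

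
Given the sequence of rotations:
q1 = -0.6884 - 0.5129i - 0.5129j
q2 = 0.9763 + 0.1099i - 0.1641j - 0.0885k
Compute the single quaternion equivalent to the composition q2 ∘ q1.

q2 · q1 = -0.6999 - 0.6218i - 0.3424j - 0.0796k
-0.6999 - 0.6218i - 0.3424j - 0.0796k


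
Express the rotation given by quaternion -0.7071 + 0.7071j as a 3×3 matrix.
[[0, 0, -1], [0, 1, 0], [1, 0, 0]]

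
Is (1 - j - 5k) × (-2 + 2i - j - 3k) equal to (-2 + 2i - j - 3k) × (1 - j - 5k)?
No: pq = -18 - 9j + 9k ≠ -18 + 4i + 11j + 5k = qp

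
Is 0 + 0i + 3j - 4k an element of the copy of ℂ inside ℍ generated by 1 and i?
No. The quaternion 3j - 4k has j-coefficient y = 3 and k-coefficient z = -4, not both zero, so it does not lie in the complex subalgebra spanned by 1 and i.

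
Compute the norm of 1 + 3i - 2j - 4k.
√30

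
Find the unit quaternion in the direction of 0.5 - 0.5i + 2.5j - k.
0.1796 - 0.1796i + 0.898j - 0.3592k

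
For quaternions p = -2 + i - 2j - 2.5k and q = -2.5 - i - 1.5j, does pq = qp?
No: pq = 3 - 4.25i + 10.5j + 2.75k ≠ 3 + 3.25i + 5.5j + 9.75k = qp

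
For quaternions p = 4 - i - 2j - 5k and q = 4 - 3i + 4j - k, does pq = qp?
No: pq = 16 + 6i + 22j - 34k ≠ 16 - 38i - 6j - 14k = qp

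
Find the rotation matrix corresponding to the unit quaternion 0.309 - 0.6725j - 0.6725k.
[[-0.809, 0.4156, -0.4156], [-0.4156, 0.0955, 0.9045], [0.4156, 0.9045, 0.0955]]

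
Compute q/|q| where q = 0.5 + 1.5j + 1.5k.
0.2294 + 0.6882j + 0.6882k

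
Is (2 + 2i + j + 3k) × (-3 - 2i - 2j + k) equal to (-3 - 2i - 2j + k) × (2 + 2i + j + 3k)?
No: pq = -3 - 3i - 15j - 9k ≠ -3 - 17i + j - 5k = qp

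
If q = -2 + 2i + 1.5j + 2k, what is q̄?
-2 - 2i - 1.5j - 2k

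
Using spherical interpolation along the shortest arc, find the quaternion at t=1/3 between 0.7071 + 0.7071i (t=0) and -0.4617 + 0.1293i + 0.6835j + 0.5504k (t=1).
0.7691 + 0.5077i - 0.3024j - 0.2435k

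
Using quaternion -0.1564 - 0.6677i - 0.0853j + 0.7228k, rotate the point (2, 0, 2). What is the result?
(-1.996, -0.889, -1.796)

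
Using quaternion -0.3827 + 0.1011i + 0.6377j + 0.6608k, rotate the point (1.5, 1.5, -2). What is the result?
(0.631, -2.246, 1.748)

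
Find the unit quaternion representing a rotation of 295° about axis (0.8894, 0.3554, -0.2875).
-0.8434 + 0.4779i + 0.191j - 0.1545k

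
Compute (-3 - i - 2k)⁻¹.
-0.2143 + 0.0714i + 0.1429k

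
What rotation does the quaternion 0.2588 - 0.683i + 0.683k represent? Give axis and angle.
axis = (-√2/2, 0, √2/2), θ = 5π/6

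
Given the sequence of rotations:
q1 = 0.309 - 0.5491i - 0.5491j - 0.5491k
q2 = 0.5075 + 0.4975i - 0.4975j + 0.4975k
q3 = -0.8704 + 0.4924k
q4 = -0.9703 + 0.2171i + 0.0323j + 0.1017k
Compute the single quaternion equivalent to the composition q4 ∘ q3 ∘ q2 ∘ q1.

q2 · q1 = 0.43 + 0.4214i - 0.4324j - 0.6713k
q3 · q2 · q1 = -0.0437 - 0.1539i + 0.5839j + 0.796k
q4 · q3 · q2 · q1 = -0.024 + 0.1062i - 0.7564j - 0.6451k
-0.024 + 0.1062i - 0.7564j - 0.6451k


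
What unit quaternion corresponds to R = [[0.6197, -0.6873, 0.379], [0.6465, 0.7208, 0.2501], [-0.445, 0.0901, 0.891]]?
0.8988 - 0.0445i + 0.2292j + 0.371k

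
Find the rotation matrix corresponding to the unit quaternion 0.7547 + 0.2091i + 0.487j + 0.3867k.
[[0.2266, -0.38, 0.8968], [0.7873, 0.6135, 0.061], [-0.5734, 0.6923, 0.4382]]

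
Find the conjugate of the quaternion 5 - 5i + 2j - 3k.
5 + 5i - 2j + 3k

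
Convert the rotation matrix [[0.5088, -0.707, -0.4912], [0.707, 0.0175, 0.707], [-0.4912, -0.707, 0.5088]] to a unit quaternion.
0.7133 - 0.4956i + 0.4956k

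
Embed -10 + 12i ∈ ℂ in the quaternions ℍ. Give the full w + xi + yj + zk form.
-10 + 12i + 0j + 0k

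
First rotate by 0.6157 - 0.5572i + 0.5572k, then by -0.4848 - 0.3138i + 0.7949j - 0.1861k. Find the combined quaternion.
-0.3696 + 0.5198i + 0.768j + 0.0582k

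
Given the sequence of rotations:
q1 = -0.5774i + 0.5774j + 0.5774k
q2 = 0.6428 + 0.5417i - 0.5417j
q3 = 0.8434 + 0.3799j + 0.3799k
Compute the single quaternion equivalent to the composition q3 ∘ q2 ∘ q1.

q2 · q1 = 0.6256 - 0.6839i + 0.0584j + 0.3712k
q3 · q2 · q1 = 0.3644 - 0.458i + 0.0271j + 0.8105k
0.3644 - 0.458i + 0.0271j + 0.8105k


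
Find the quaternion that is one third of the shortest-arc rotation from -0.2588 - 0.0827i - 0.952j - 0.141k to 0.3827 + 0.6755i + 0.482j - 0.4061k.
-0.3373 - 0.3216i - 0.8831j + 0.0537k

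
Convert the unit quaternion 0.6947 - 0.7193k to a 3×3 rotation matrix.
[[-0.0348, 0.9994, 0], [-0.9994, -0.0348, 0], [0, 0, 1]]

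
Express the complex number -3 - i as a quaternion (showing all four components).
-3 - i + 0j + 0k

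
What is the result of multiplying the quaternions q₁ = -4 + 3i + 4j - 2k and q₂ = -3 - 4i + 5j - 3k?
-2 + 5i - 15j + 49k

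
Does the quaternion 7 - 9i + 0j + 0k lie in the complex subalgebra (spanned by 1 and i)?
Yes. The quaternion 7 - 9i has j- and k-coefficients y = z = 0, so it lies in the complex subalgebra spanned by 1 and i.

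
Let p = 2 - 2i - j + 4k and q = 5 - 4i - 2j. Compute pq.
-10i - 25j + 20k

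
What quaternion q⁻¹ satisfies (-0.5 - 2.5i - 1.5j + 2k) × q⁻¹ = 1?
-0.0392 + 0.1961i + 0.1176j - 0.1569k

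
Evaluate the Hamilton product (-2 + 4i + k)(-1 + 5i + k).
-19 - 14i + j - 3k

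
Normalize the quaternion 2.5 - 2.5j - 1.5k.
0.6509 - 0.6509j - 0.3906k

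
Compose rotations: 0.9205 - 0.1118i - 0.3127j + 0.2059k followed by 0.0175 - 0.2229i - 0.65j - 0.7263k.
-0.0625 - 0.5681i - 0.4767j - 0.6679k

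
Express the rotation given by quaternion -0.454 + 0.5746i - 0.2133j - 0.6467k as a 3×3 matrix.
[[0.0726, -0.8323, -0.5495], [0.3421, -0.4968, 0.7976], [-0.9369, -0.2459, 0.2487]]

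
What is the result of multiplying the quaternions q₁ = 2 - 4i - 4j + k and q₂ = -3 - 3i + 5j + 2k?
-7i + 27j - 31k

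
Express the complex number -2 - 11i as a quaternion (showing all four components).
-2 - 11i + 0j + 0k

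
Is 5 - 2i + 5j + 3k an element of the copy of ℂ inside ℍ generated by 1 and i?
No. The quaternion 5 - 2i + 5j + 3k has j-coefficient y = 5 and k-coefficient z = 3, not both zero, so it does not lie in the complex subalgebra spanned by 1 and i.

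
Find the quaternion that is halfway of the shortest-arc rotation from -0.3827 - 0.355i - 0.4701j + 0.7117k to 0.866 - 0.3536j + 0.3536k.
0.3279 - 0.2408i - 0.5588j + 0.7227k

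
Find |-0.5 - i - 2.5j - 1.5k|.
3.122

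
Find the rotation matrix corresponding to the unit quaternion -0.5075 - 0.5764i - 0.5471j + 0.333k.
[[0.1796, 0.9687, 0.1714], [0.2927, 0.1137, -0.9494], [-0.9392, 0.2207, -0.2631]]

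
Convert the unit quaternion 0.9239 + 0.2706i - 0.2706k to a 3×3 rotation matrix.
[[0.8536, 0.5, -0.1464], [-0.5, 0.7071, -0.5], [-0.1464, 0.5, 0.8536]]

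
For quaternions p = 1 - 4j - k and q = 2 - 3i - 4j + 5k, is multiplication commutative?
No: pq = -9 - 27i - 9j - 9k ≠ -9 + 21i - 15j + 15k = qp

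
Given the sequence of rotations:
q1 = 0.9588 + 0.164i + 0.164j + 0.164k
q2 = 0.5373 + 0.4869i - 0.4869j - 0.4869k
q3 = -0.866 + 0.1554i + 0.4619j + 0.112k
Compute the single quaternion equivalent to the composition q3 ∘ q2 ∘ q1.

q2 · q1 = 0.595 + 0.555i - 0.5384j - 0.219k
q3 · q2 · q1 = -0.3283 - 0.429i + 0.8373j - 0.0837k
-0.3283 - 0.429i + 0.8373j - 0.0837k


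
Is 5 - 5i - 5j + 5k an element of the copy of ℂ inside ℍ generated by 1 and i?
No. The quaternion 5 - 5i - 5j + 5k has j-coefficient y = -5 and k-coefficient z = 5, not both zero, so it does not lie in the complex subalgebra spanned by 1 and i.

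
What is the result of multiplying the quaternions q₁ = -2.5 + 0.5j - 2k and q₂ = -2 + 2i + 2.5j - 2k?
-0.25 - i - 11.25j + 8k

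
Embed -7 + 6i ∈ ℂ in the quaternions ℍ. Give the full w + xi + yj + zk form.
-7 + 6i + 0j + 0k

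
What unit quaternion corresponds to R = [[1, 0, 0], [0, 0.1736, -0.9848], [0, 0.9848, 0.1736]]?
0.766 + 0.6428i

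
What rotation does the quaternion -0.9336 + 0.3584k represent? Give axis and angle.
axis = (0, 0, 1), θ = 318°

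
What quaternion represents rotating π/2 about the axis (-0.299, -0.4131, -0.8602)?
0.7071 - 0.2114i - 0.2921j - 0.6083k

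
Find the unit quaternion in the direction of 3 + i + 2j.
0.8018 + 0.2673i + 0.5345j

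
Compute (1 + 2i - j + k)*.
1 - 2i + j - k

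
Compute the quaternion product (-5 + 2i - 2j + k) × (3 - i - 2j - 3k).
-14 + 19i + 9j + 12k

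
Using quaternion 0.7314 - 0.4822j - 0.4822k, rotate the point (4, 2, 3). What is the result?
(-0.426, -0.356, 5.356)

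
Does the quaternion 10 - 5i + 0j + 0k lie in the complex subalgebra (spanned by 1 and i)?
Yes. The quaternion 10 - 5i has j- and k-coefficients y = z = 0, so it lies in the complex subalgebra spanned by 1 and i.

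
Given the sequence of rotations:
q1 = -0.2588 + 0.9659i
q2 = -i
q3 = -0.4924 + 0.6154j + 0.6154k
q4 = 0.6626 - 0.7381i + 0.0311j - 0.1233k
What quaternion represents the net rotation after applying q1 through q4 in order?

q2 · q1 = 0.9659 + 0.2588i
q3 · q2 · q1 = -0.4756 - 0.1274i + 0.7537j + 0.4351k
q4 · q3 · q2 · q1 = -0.379 + 0.3731i + 0.8215j - 0.2054k
-0.379 + 0.3731i + 0.8215j - 0.2054k


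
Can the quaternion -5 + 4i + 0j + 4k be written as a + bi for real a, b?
No. The quaternion -5 + 4i + 4k has j-coefficient y = 0 and k-coefficient z = 4, not both zero, so it does not lie in the complex subalgebra spanned by 1 and i.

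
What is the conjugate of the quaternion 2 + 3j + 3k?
2 - 3j - 3k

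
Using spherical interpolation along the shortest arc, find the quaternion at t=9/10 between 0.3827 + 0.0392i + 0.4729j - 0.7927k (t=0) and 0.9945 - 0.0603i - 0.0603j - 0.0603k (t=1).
0.9862 - 0.0519i + 0.0029j - 0.157k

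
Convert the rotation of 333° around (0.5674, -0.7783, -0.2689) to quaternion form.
-0.9724 + 0.1325i - 0.1817j - 0.0628k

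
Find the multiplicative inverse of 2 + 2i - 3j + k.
0.1111 - 0.1111i + 0.1667j - 0.0556k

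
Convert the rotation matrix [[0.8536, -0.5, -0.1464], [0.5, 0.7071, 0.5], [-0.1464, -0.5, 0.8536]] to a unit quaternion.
0.9239 - 0.2706i + 0.2706k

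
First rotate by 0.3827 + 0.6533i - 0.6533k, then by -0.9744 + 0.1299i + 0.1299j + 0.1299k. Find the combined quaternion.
-0.3729 - 0.6717i + 0.2194j + 0.6014k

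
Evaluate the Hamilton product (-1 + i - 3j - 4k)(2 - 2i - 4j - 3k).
-24 - 3i + 9j - 15k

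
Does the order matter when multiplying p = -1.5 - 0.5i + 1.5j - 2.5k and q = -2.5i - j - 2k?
Yes: pq = -4.75 - 1.75i + 6.75j + 7.25k ≠ -4.75 + 9.25i - 3.75j - 1.25k = qp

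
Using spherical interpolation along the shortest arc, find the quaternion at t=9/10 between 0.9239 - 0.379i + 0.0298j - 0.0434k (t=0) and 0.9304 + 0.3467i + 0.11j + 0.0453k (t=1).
0.9547 + 0.2762i + 0.1041j + 0.0368k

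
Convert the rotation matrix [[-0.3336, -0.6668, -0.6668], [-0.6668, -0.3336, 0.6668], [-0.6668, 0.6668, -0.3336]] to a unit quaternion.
-0.5774i + 0.5774j + 0.5774k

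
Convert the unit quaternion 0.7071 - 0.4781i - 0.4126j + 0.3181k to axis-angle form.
axis = (-0.6761, -0.5835, 0.4499), θ = π/2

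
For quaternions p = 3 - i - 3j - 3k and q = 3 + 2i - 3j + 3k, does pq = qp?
No: pq = 11 - 15i - 21j + 9k ≠ 11 + 21i - 15j - 9k = qp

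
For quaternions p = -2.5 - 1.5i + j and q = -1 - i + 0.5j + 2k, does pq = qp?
No: pq = 0.5 + 6i + 0.75j - 4.75k ≠ 0.5 + 2i - 5.25j - 5.25k = qp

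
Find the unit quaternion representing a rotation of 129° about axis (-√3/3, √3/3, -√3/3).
0.4305 - 0.5211i + 0.5211j - 0.5211k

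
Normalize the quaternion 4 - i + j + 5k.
0.61 - 0.1525i + 0.1525j + 0.7625k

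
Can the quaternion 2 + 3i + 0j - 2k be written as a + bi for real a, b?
No. The quaternion 2 + 3i - 2k has j-coefficient y = 0 and k-coefficient z = -2, not both zero, so it does not lie in the complex subalgebra spanned by 1 and i.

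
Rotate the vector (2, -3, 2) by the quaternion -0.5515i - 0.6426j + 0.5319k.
(-4.083, 0.573, 0.009)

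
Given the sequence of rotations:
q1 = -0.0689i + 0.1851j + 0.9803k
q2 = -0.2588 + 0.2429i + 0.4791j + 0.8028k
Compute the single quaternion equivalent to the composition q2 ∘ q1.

q2 · q1 = -0.8589 + 0.3389i - 0.3413j - 0.1757k
-0.8589 + 0.3389i - 0.3413j - 0.1757k


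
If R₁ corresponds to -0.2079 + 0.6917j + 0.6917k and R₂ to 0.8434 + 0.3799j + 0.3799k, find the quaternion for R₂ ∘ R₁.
-0.7009 + 0.5044j + 0.5044k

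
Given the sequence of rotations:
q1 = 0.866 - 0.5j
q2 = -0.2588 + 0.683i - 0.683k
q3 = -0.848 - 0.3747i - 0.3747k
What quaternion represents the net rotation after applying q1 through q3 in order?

q2 · q1 = -0.2241 + 0.25i + 0.1294j - 0.933k
q3 · q2 · q1 = -0.0659 - 0.0795i - 0.553j + 0.8267k
-0.0659 - 0.0795i - 0.553j + 0.8267k


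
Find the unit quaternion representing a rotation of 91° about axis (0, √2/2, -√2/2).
0.7009 + 0.5043j - 0.5043k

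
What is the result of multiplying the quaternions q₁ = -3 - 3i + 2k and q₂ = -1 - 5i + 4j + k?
-14 + 10i - 19j - 17k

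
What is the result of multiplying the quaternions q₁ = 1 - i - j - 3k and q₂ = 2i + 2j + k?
7 + 7i - 3j + k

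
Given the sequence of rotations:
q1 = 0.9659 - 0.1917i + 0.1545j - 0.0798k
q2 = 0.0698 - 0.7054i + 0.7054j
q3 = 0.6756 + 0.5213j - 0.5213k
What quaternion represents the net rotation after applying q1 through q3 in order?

q2 · q1 = -0.1768 - 0.751i + 0.6358j + 0.0207k
q3 · q2 · q1 = -0.4401 - 0.1651i + 0.7289j + 0.4976k
-0.4401 - 0.1651i + 0.7289j + 0.4976k


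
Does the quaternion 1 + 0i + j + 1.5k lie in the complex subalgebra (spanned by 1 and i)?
No. The quaternion 1 + j + 1.5k has j-coefficient y = 1 and k-coefficient z = 1.5, not both zero, so it does not lie in the complex subalgebra spanned by 1 and i.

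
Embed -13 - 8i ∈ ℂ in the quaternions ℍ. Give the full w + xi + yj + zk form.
-13 - 8i + 0j + 0k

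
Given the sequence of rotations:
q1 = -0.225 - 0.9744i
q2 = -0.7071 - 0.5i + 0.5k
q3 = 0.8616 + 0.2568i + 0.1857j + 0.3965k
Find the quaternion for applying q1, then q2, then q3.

q2 · q1 = -0.3281 + 0.8015i - 0.4872j - 0.1125k
q3 · q2 · q1 = -0.3534 + 0.7786i - 0.134j - 0.501k
-0.3534 + 0.7786i - 0.134j - 0.501k


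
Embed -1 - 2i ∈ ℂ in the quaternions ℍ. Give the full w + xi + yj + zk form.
-1 - 2i + 0j + 0k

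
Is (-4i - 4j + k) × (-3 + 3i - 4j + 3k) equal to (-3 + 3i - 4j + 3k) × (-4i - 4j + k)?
No: pq = -7 + 4i + 27j + 25k ≠ -7 + 20i - 3j - 31k = qp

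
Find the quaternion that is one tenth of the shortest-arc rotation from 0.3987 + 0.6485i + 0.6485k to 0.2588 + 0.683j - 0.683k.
0.3445 + 0.615i - 0.0887j + 0.7037k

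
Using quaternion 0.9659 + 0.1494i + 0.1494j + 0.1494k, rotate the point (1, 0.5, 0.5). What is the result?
(0.955, 0.667, 0.378)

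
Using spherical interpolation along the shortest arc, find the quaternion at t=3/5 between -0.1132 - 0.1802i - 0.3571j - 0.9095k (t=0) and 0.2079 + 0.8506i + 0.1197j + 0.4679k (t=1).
-0.1861 - 0.6352i - 0.2374j - 0.711k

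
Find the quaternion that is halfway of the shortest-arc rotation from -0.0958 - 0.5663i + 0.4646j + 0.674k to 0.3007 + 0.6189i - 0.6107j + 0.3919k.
-0.237 - 0.7086i + 0.6429j + 0.1687k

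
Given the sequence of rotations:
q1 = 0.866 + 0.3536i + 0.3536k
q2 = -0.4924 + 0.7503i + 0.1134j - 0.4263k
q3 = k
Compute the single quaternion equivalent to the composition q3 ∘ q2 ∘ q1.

q2 · q1 = -0.541 + 0.5157i - 0.3178j - 0.5834k
q3 · q2 · q1 = 0.5834 + 0.3178i + 0.5157j - 0.541k
0.5834 + 0.3178i + 0.5157j - 0.541k


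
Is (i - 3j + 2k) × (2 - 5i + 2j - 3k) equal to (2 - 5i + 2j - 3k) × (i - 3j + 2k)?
No: pq = 17 + 7i - 13j - 9k ≠ 17 - 3i + j + 17k = qp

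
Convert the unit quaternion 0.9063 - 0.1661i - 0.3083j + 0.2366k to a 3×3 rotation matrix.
[[0.6979, -0.3264, -0.6374], [0.5313, 0.8329, 0.1552], [0.4802, -0.447, 0.7547]]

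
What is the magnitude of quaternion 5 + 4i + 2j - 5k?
√70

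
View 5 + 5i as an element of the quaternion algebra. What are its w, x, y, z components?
5 + 5i + 0j + 0k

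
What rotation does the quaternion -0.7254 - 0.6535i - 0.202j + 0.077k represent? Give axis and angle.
axis = (-0.9494, -0.2935, 0.1119), θ = 273°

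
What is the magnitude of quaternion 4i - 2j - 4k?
6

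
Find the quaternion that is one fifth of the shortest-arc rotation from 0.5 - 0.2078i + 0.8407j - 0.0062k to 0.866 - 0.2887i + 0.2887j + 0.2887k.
0.6038 - 0.2353i + 0.7594j + 0.0581k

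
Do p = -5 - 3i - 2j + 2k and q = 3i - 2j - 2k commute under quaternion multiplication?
No: pq = 9 - 7i + 10j + 22k ≠ 9 - 23i + 10j - 2k = qp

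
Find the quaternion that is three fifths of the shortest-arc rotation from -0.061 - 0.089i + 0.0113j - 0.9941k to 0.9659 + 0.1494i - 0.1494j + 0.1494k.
-0.7482 - 0.1576i + 0.1167j - 0.6338k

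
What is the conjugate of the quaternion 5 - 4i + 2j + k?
5 + 4i - 2j - k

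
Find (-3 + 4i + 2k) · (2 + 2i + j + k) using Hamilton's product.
-16 - 3j + 5k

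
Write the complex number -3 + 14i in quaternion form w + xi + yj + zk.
-3 + 14i + 0j + 0k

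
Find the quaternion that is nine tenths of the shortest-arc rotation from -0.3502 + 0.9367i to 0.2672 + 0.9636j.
-0.3124 + 0.1385i - 0.9398j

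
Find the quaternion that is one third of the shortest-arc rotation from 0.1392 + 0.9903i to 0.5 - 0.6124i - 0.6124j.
-0.0923 + 0.9668i + 0.2384j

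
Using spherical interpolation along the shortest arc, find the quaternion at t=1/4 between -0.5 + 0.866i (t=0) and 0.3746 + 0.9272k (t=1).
-0.5673 + 0.7589i - 0.3198k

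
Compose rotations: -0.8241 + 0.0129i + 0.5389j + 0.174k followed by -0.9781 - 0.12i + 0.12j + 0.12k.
0.7221 + 0.0425i - 0.6036j - 0.3353k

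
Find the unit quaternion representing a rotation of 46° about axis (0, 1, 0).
0.9205 + 0.3907j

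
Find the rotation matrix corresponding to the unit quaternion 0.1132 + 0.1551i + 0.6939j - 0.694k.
[[-0.9263, 0.3724, -0.0582], [0.0581, -0.0114, -0.9982], [-0.3724, -0.928, -0.0111]]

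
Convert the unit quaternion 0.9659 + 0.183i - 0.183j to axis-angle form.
axis = (√2/2, -√2/2, 0), θ = π/6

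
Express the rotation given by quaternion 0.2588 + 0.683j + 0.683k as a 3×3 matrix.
[[-0.866, -0.3535, 0.3535], [0.3535, 0.067, 0.933], [-0.3535, 0.933, 0.067]]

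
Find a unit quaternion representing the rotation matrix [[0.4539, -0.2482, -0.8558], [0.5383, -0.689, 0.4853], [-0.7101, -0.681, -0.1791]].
-0.3827 + 0.7619i + 0.0952j - 0.5138k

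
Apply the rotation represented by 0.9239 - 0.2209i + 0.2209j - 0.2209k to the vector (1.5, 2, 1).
(2.334, 1.162, -0.673)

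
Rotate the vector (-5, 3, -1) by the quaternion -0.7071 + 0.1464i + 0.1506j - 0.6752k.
(-2.536, -4.862, -2.219)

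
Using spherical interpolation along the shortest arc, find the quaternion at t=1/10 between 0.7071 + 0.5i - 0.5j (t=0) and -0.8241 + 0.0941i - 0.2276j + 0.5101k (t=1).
0.7682 + 0.4587i - 0.442j - 0.0637k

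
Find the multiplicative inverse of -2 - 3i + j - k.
-0.1333 + 0.2i - 0.0667j + 0.0667k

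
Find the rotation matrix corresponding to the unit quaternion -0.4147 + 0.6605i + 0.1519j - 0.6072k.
[[0.2165, -0.303, -0.9281], [0.7043, -0.6099, 0.3634], [-0.6761, -0.7323, 0.0813]]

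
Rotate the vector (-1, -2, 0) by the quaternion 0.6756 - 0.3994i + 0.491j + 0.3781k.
(1.574, -0.909, 1.302)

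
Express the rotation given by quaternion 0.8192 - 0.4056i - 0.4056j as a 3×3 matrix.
[[0.671, 0.329, -0.6645], [0.329, 0.671, 0.6645], [0.6645, -0.6645, 0.342]]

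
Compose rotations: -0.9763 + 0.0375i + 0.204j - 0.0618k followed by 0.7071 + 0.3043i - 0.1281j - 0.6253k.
-0.7143 - 0.1351i + 0.2647j + 0.6337k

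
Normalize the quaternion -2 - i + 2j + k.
-0.6325 - 0.3162i + 0.6325j + 0.3162k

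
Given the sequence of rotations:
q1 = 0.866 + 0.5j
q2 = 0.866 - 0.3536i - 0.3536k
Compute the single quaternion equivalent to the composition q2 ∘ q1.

q2 · q1 = 0.75 - 0.1294i + 0.433j - 0.483k
0.75 - 0.1294i + 0.433j - 0.483k


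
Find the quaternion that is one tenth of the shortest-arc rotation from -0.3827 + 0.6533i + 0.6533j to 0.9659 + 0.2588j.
-0.503 + 0.6289i + 0.5929j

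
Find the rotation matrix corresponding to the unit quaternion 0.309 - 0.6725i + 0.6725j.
[[0.0955, -0.9045, 0.4156], [-0.9045, 0.0955, 0.4156], [-0.4156, -0.4156, -0.809]]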